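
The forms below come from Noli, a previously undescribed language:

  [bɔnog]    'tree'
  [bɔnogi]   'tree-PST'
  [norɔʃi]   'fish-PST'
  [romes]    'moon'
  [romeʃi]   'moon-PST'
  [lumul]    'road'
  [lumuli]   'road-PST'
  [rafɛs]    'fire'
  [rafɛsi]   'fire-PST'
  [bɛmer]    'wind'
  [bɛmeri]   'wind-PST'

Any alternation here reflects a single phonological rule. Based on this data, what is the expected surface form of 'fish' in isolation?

The stem for 'moon' ends in [s] in [romes] but [ʃ] in [romeʃi].
The stem 'fire' ([rafɛs], [rafɛsi]) shows [s] unchanged in both environments, so [s] cannot be basic with [ʃ] derived before the PST suffix.
The alternation reflects depalatalization: palato-alveolar /ʃ/ becomes [s] when no front vowel follows. /ʃ/ is underlying.
The one attested form of 'fish', [norɔʃi], shows underlying /norɔʃ/. Applying the same rule when no front vowel follows gives [norɔs].

[norɔs]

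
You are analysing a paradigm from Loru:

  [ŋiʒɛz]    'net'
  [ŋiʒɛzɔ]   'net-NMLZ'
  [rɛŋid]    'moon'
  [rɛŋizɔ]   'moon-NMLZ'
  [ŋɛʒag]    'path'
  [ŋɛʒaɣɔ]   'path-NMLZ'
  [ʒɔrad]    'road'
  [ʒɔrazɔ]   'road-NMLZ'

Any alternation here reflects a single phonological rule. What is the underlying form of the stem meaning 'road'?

/ʒɔrad/

In [ʒɔrad] and [ʒɔrazɔ] the final segment of 'road' alternates: [d] ~ [z].
If /z/ were underlying and a rule turned it into [d] in isolation, 'net' would also alternate; but it has [z] in both [ŋiʒɛz] and [ŋiʒɛzɔ].
So /d/ is underlying, and a rule of intervocalic spirantization — voiced stops become fricatives between vowels — gives [z].
Hence 'road' is /ʒɔrad/ underlyingly.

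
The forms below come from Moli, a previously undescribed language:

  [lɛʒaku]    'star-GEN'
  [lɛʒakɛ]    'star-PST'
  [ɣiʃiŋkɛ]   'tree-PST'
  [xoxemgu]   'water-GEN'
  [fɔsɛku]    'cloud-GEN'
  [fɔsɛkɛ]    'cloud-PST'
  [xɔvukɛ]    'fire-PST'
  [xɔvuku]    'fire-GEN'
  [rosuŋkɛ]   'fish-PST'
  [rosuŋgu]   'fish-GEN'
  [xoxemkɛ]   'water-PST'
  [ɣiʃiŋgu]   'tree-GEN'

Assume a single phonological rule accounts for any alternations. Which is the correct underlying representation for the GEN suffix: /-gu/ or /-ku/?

The GEN suffix surfaces as [-gu] and [-ku], depending on the final segment of the stem.
The PST suffix, which begins with [k], is invariant after every stem; so [k] is not altered by any rule here.
The GEN suffix is therefore /-gu/ underlyingly, with post-vocalic devoicing: voiced stops become voiceless after a vowel.

/-gu/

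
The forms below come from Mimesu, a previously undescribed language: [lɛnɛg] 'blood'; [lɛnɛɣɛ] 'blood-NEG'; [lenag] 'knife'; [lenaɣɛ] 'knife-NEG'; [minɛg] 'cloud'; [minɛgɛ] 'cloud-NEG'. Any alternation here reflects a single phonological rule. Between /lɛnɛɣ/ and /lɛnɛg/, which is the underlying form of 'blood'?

/lɛnɛɣ/

The root 'blood' surfaces as [lɛnɛg] and [lɛnɛɣɛ], with a stem-final [g] ~ [ɣ] alternation.
The stem 'cloud' ([minɛg], [minɛgɛ]) shows [g] unchanged in both environments, so [g] cannot be basic with [ɣ] derived before the NEG suffix.
The underlying segment must be /ɣ/; voiced fricatives become stops word-finally, yielding [g] there.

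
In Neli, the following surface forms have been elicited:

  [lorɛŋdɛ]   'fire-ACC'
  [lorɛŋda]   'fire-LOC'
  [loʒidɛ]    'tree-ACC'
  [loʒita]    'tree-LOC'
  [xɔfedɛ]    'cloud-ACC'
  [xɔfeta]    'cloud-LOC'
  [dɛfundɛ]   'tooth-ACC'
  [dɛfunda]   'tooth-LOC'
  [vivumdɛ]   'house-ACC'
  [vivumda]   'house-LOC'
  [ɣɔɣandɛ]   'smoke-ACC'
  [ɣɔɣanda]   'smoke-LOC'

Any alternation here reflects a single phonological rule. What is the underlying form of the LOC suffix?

/-ta/

The LOC suffix surfaces as [-da] and [-ta], depending on the final segment of the stem.
By contrast the ACC suffix keeps its initial [d] throughout — that segment must be underlying.
So the underlying form is /-ta/, and voiceless stops become voiced after a nasal.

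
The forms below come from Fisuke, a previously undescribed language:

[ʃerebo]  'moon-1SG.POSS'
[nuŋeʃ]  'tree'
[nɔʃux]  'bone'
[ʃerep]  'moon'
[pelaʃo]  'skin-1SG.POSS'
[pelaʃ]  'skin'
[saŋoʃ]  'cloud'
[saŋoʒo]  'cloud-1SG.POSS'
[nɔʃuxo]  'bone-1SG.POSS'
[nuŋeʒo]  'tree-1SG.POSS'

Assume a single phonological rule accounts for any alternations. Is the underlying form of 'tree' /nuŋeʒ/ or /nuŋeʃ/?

The root 'tree' surfaces as [nuŋeʃ] and [nuŋeʒo], with a stem-final [ʃ] ~ [ʒ] alternation.
The stem 'skin' ([pelaʃ], [pelaʃo]) shows [ʃ] unchanged in both environments, so [ʃ] cannot be basic with [ʒ] derived before the 1SG.POSS suffix.
The alternation reflects word-final obstruent devoicing: voiced obstruents become voiceless word-finally. /ʒ/ is underlying.

/nuŋeʒ/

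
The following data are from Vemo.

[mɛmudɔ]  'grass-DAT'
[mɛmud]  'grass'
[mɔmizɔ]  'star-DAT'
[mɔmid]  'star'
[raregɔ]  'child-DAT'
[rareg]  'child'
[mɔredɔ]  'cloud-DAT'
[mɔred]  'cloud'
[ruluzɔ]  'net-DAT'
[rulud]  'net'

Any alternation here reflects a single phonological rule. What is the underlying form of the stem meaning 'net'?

/ruluz/

The root 'net' surfaces as [ruluzɔ] and [rulud], with a stem-final [z] ~ [d] alternation.
The stem 'cloud' ([mɔredɔ], [mɔred]) shows [d] unchanged in both environments, so [d] cannot be basic with [z] derived before the DAT suffix.
The alternation reflects word-final hardening: voiced fricatives become stops word-finally. /z/ is underlying.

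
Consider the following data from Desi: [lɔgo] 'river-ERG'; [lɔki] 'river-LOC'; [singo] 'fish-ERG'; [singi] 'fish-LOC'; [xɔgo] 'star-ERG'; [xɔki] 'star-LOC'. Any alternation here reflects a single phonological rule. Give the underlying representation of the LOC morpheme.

The LOC suffix surfaces as [-gi] and [-ki], depending on the final segment of the stem.
The ERG suffix, which begins with [g], is invariant after every stem; so [g] is not altered by any rule here.
The LOC suffix is therefore /-ki/ underlyingly, with post-nasal voicing: voiceless stops become voiced after a nasal.

/-ki/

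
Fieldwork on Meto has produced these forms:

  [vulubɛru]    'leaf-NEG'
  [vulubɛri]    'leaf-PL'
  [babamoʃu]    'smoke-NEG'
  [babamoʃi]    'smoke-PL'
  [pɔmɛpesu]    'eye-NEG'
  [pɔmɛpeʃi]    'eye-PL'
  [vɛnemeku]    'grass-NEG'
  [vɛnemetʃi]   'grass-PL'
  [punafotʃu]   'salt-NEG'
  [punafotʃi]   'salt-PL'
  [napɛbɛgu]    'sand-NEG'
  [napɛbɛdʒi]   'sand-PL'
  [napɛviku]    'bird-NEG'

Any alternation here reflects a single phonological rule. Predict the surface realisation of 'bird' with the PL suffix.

The stem for 'grass' ends in [k] in [vɛnemeku] but [tʃ] in [vɛnemetʃi].
But 'salt' keeps [tʃ] in both environments ([punafotʃu], [punafotʃi]), so there is no rule changing /tʃ/ to [k] before the NEG suffix.
The alternation reflects palatalization before a front vowel: /k/, /g/ and /s/ become palato-alveolar [tʃ], [dʒ] and [ʃ] before a front vowel. /k/ is underlying.
From [napɛviku] the stem 'bird' is /napɛvik/; before a front vowel this yields [napɛvitʃi].

[napɛvitʃi]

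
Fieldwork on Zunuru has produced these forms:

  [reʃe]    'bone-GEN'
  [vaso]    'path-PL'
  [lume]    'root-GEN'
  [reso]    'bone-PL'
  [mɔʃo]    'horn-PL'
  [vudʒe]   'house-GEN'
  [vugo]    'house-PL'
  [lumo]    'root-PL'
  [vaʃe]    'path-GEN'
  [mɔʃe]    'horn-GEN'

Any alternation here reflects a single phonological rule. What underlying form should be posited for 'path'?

The root 'path' surfaces as [vaʃe] and [vaso], with a stem-final [ʃ] ~ [s] alternation.
The stem 'horn' ([mɔʃe], [mɔʃo]) shows [ʃ] unchanged in both environments, so [ʃ] cannot be basic with [s] derived before the PL suffix.
So /s/ is underlying, and a rule of palatalization before a front vowel — /g/ and /s/ become palato-alveolar [dʒ] and [ʃ] before a front vowel — gives [ʃ].

/vas/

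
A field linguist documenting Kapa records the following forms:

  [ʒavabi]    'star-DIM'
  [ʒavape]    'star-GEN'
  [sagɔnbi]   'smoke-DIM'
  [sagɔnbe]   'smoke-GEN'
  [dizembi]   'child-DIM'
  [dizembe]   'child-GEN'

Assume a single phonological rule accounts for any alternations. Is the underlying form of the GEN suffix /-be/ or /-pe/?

The GEN morpheme has two allomorphs, [-be] and [-pe].
The DIM suffix, which begins with [b], is invariant after every stem; so [b] is not altered by any rule here.
The GEN suffix is therefore /-pe/ underlyingly, with post-nasal voicing: voiceless stops become voiced after a nasal.

/-pe/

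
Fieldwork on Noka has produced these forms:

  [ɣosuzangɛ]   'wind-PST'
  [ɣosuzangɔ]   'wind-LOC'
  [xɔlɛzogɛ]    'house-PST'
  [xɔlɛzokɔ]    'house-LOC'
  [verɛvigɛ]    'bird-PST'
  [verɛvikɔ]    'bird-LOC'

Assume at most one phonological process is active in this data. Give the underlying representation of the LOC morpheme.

/-kɔ/

The LOC suffix surfaces as [-gɔ] and [-kɔ], depending on the final segment of the stem.
The PST suffix, which begins with [g], is invariant after every stem; so [g] is not altered by any rule here.
So the underlying form is /-kɔ/, and voiceless stops become voiced after a nasal.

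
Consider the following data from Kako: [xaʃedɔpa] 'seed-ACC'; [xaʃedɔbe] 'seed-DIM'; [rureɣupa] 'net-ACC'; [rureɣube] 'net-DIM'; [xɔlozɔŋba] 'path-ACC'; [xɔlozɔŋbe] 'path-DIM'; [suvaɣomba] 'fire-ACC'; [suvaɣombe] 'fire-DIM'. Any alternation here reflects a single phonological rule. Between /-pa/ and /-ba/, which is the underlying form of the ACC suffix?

/-pa/

The ACC suffix surfaces as [-ba] and [-pa], depending on the final segment of the stem.
By contrast the DIM suffix keeps its initial [b] throughout — that segment must be underlying.
So the underlying form is /-pa/, and voiceless stops become voiced after a nasal.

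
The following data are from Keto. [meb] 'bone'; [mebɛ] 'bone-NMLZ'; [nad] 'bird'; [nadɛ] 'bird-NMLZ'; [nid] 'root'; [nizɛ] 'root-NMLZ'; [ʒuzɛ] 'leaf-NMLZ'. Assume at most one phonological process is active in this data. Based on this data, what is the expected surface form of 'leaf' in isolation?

The stem for 'root' ends in [d] in [nid] but [z] in [nizɛ].
The stem 'bird' ([nad], [nadɛ]) shows [d] unchanged in both environments, so [d] cannot be basic with [z] derived before the NMLZ suffix.
The alternation reflects word-final hardening: voiced fricatives become stops word-finally. /z/ is underlying.
From [ʒuzɛ] the stem 'leaf' is /ʒuz/; word-finally this yields [ʒud].

[ʒud]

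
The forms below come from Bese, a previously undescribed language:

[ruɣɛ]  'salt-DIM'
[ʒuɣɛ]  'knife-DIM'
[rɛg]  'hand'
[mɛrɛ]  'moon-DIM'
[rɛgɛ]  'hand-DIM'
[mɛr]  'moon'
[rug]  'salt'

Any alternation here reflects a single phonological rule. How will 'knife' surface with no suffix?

[ʒug]

'salt' shows [g] ~ [ɣ] at the end of the stem ([rug] vs [ruɣɛ]).
Compare 'hand', with invariant [g] in [rɛg] and [rɛgɛ]: an analysis with underlying /g/ and a rule producing [ɣ] before the DIM suffix would wrongly predict alternation here too.
The alternation reflects word-final hardening: voiced fricatives become stops word-finally. /ɣ/ is underlying.
The one attested form of 'knife', [ʒuɣɛ], shows underlying /ʒuɣ/. Applying the same rule word-finally gives [ʒug].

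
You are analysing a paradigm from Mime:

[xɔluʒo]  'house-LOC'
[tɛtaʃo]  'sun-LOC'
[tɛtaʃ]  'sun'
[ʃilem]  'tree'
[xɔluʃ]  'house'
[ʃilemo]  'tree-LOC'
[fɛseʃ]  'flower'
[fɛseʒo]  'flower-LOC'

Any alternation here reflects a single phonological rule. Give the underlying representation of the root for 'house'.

The root 'house' surfaces as [xɔluʒo] and [xɔluʃ], with a stem-final [ʒ] ~ [ʃ] alternation.
If /ʃ/ were underlying and a rule turned it into [ʒ] before the LOC suffix, 'sun' would also alternate; but it has [ʃ] in both [tɛtaʃo] and [tɛtaʃ].
The alternation reflects word-final obstruent devoicing: voiced obstruents become voiceless word-finally. /ʒ/ is underlying.
So 'house' = /xɔluʒ/.

/xɔluʒ/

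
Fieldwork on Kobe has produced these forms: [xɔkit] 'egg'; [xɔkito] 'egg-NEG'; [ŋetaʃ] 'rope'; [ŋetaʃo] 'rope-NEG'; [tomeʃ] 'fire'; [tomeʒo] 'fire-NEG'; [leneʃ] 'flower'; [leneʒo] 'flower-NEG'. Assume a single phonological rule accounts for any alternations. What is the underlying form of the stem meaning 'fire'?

The root 'fire' surfaces as [tomeʃ] and [tomeʒo], with a stem-final [ʃ] ~ [ʒ] alternation.
The stem 'rope' ([ŋetaʃ], [ŋetaʃo]) shows [ʃ] unchanged in both environments, so [ʃ] cannot be basic with [ʒ] derived before the NEG suffix.
The underlying segment must be /ʒ/; voiced obstruents become voiceless word-finally, yielding [ʃ] there.

/tomeʒ/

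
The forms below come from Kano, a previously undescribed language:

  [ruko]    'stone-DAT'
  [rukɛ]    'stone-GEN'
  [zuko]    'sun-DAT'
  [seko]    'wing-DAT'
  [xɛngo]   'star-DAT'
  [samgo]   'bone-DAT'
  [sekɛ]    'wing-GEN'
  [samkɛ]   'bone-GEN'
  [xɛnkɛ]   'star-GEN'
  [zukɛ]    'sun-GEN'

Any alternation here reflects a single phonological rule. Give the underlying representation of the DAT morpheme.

The DAT suffix surfaces as [-go] and [-ko], depending on the final segment of the stem.
The GEN suffix, which begins with [k], is invariant after every stem; so [k] is not altered by any rule here.
The DAT suffix is therefore /-go/ underlyingly, with post-vocalic devoicing: voiced stops become voiceless after a vowel.

/-go/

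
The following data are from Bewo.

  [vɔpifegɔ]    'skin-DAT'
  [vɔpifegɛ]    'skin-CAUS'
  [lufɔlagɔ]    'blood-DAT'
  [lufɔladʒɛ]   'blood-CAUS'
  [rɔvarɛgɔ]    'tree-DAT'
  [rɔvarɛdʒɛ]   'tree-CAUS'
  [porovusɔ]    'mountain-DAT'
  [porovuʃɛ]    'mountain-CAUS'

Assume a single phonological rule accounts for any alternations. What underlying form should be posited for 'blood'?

The stem for 'blood' ends in [g] in [lufɔlagɔ] but [dʒ] in [lufɔladʒɛ].
Compare 'skin', with invariant [g] in [vɔpifegɔ] and [vɔpifegɛ]: an analysis with underlying /g/ and a rule producing [dʒ] before the CAUS suffix would wrongly predict alternation here too.
The alternation reflects depalatalization: palato-alveolar /dʒ/ and /ʃ/ become [g] and [s] when no front vowel follows. /dʒ/ is underlying.
So 'blood' = /lufɔladʒ/.

/lufɔladʒ/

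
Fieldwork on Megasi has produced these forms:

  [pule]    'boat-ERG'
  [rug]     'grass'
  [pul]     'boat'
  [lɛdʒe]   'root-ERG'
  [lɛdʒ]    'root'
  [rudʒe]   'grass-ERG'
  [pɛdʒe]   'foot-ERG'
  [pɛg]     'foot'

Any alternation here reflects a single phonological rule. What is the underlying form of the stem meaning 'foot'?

'foot' shows [dʒ] ~ [g] at the end of the stem ([pɛdʒe] vs [pɛg]).
But 'root' keeps [dʒ] in both environments ([lɛdʒe], [lɛdʒ]), so there is no rule changing /dʒ/ to [g] in isolation.
So /g/ is underlying, and a rule of palatalization before a front vowel — /g/ becomes palato-alveolar [dʒ] before a front vowel — gives [dʒ].

/pɛg/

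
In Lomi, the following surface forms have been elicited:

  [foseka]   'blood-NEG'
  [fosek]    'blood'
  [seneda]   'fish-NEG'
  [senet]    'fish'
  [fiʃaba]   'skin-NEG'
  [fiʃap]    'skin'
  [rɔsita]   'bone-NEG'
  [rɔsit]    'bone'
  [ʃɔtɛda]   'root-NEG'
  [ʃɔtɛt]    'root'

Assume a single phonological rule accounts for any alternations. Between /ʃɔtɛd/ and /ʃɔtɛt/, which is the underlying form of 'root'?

/ʃɔtɛd/

The stem for 'root' ends in [d] in [ʃɔtɛda] but [t] in [ʃɔtɛt].
The stem 'bone' ([rɔsita], [rɔsit]) shows [t] unchanged in both environments, so [t] cannot be basic with [d] derived before the NEG suffix.
So /d/ is underlying, and a rule of word-final obstruent devoicing — voiced obstruents become voiceless word-finally — gives [t].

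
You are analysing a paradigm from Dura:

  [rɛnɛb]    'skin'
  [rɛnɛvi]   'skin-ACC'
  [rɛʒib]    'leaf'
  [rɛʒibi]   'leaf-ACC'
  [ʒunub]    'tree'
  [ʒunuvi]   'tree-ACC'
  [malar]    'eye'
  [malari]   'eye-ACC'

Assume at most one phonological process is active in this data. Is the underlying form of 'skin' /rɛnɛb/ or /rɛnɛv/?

The stem for 'skin' ends in [b] in [rɛnɛb] but [v] in [rɛnɛvi].
Compare 'leaf', with invariant [b] in [rɛʒib] and [rɛʒibi]: an analysis with underlying /b/ and a rule producing [v] before the ACC suffix would wrongly predict alternation here too.
So /v/ is underlying, and a rule of word-final hardening — voiced fricatives become stops word-finally — gives [b].

/rɛnɛv/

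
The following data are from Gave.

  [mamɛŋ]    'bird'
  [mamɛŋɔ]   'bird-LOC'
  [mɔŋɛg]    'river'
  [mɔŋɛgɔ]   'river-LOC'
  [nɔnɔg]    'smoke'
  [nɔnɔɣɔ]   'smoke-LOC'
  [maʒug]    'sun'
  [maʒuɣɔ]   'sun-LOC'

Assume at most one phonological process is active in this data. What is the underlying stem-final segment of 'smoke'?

/ɣ/

The root 'smoke' surfaces as [nɔnɔg] and [nɔnɔɣɔ], with a stem-final [g] ~ [ɣ] alternation.
If /g/ were underlying and a rule turned it into [ɣ] before the LOC suffix, 'river' would also alternate; but it has [g] in both [mɔŋɛg] and [mɔŋɛgɔ].
Therefore /ɣ/ is basic and [g] is derived by word-final hardening (voiced fricatives become stops word-finally).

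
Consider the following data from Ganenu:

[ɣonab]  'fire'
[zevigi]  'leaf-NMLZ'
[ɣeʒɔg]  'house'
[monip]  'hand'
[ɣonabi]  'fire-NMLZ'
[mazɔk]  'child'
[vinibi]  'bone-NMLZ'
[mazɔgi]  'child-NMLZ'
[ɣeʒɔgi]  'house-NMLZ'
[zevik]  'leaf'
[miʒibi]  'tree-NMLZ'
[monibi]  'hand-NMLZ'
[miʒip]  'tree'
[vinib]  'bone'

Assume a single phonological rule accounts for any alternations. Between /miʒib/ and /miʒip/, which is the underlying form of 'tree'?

The root 'tree' surfaces as [miʒip] and [miʒibi], with a stem-final [p] ~ [b] alternation.
The stem 'fire' ([ɣonab], [ɣonabi]) shows [b] unchanged in both environments, so [b] cannot be basic with [p] derived in isolation.
Therefore /p/ is basic and [b] is derived by intervocalic voicing (voiceless stops become voiced between vowels).

/miʒip/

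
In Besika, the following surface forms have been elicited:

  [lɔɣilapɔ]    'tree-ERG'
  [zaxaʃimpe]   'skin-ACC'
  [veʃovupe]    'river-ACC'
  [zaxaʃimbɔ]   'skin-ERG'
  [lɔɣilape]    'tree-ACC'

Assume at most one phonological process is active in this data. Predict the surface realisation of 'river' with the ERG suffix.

[veʃovupɔ]

The ERG morpheme has two allomorphs, [-bɔ] and [-pɔ].
The ACC suffix, which begins with [p], is invariant after every stem; so [p] is not altered by any rule here.
The ERG suffix is therefore /-bɔ/ underlyingly, with post-vocalic devoicing: voiced stops become voiceless after a vowel.
After 'river', which ends in a vowel, the suffix surfaces as [-pɔ], giving [veʃovupɔ].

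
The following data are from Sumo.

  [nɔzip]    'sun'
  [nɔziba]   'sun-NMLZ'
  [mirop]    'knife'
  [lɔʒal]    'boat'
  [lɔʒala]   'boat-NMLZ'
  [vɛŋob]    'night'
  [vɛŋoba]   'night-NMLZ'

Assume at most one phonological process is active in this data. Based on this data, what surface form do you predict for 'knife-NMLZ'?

[miroba]

The root 'sun' surfaces as [nɔzip] and [nɔziba], with a stem-final [p] ~ [b] alternation.
Compare 'night', with invariant [b] in [vɛŋob] and [vɛŋoba]: an analysis with underlying /b/ and a rule producing [p] in isolation would wrongly predict alternation here too.
The underlying segment must be /p/; voiceless stops become voiced between vowels, yielding [b] there.
The one attested form of 'knife', [mirop], shows underlying /mirop/. Applying the same rule between vowels gives [miroba].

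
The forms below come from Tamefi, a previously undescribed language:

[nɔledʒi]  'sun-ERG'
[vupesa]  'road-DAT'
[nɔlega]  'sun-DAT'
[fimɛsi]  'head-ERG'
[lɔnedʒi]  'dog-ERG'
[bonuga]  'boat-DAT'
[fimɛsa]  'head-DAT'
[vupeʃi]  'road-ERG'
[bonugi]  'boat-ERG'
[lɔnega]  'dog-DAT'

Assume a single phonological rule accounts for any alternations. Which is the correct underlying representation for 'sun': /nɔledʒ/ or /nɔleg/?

/nɔledʒ/

The root 'sun' surfaces as [nɔledʒi] and [nɔlega], with a stem-final [dʒ] ~ [g] alternation.
If /g/ were underlying and a rule turned it into [dʒ] before the ERG suffix, 'boat' would also alternate; but it has [g] in both [bonugi] and [bonuga].
So /dʒ/ is underlying, and a rule of depalatalization — palato-alveolar /dʒ/ and /ʃ/ become [g] and [s] when no front vowel follows — gives [g].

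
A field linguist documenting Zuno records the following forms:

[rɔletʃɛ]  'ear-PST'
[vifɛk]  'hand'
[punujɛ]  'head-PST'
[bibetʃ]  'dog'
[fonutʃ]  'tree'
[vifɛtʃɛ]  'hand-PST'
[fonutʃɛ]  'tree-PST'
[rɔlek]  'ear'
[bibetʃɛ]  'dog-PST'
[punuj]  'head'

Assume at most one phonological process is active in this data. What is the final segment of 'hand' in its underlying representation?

/k/

The root 'hand' surfaces as [vifɛk] and [vifɛtʃɛ], with a stem-final [k] ~ [tʃ] alternation.
But 'tree' keeps [tʃ] in both environments ([fonutʃ], [fonutʃɛ]), so there is no rule changing /tʃ/ to [k] in isolation.
The alternation reflects palatalization before a front vowel: /k/ becomes palato-alveolar [tʃ] before a front vowel. /k/ is underlying.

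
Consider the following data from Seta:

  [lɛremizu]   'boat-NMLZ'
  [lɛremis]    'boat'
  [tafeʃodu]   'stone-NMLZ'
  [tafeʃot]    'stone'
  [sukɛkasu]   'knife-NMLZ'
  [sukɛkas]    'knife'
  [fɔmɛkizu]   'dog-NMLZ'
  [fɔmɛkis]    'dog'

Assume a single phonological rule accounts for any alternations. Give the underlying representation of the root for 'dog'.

/fɔmɛkiz/

'dog' shows [z] ~ [s] at the end of the stem ([fɔmɛkizu] vs [fɔmɛkis]).
But 'knife' keeps [s] in both environments ([sukɛkasu], [sukɛkas]), so there is no rule changing /s/ to [z] before the NMLZ suffix.
The alternation reflects word-final obstruent devoicing: voiced obstruents become voiceless word-finally. /z/ is underlying.
Hence 'dog' is /fɔmɛkiz/ underlyingly.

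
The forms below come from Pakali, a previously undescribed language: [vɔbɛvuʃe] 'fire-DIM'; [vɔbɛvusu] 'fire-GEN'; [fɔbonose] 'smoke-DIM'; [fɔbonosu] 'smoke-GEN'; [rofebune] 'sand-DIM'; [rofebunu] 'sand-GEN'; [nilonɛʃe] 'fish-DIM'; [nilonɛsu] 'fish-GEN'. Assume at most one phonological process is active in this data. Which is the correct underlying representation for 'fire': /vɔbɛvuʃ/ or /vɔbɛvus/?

'fire' shows [ʃ] ~ [s] at the end of the stem ([vɔbɛvuʃe] vs [vɔbɛvusu]).
The stem 'smoke' ([fɔbonose], [fɔbonosu]) shows [s] unchanged in both environments, so [s] cannot be basic with [ʃ] derived before the DIM suffix.
So /ʃ/ is underlying, and a rule of depalatalization — palato-alveolar /ʃ/ becomes [s] when no front vowel follows — gives [s].

/vɔbɛvuʃ/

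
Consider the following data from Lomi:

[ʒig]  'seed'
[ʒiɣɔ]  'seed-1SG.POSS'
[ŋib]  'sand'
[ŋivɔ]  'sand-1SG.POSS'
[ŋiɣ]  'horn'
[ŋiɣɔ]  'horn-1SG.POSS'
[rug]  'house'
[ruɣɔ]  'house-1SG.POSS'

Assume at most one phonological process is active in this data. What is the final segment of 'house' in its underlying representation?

/g/

In [rug] and [ruɣɔ] the final segment of 'house' alternates: [g] ~ [ɣ].
The stem 'horn' ([ŋiɣ], [ŋiɣɔ]) shows [ɣ] unchanged in both environments, so [ɣ] cannot be basic with [g] derived in isolation.
Therefore /g/ is basic and [ɣ] is derived by intervocalic spirantization (voiced stops become fricatives between vowels).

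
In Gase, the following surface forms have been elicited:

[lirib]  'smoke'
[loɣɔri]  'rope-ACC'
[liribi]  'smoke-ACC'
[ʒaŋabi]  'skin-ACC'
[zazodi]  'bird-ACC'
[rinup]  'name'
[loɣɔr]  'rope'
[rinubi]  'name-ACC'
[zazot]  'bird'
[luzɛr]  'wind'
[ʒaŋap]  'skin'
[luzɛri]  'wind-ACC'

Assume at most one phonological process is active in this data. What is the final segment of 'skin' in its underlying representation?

/p/

The root 'skin' surfaces as [ʒaŋabi] and [ʒaŋap], with a stem-final [b] ~ [p] alternation.
But 'smoke' keeps [b] in both environments ([liribi], [lirib]), so there is no rule changing /b/ to [p] in isolation.
Therefore /p/ is basic and [b] is derived by intervocalic voicing (voiceless stops become voiced between vowels).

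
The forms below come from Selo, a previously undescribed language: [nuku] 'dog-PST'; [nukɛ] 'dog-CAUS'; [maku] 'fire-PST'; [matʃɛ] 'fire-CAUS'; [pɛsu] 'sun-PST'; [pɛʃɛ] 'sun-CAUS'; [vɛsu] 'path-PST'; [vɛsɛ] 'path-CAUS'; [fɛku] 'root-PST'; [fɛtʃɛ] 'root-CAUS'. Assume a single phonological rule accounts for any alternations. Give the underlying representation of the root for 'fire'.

In [maku] and [matʃɛ] the final segment of 'fire' alternates: [k] ~ [tʃ].
The stem 'dog' ([nuku], [nukɛ]) shows [k] unchanged in both environments, so [k] cannot be basic with [tʃ] derived before the CAUS suffix.
So /tʃ/ is underlying, and a rule of depalatalization — palato-alveolar /tʃ/ and /ʃ/ become [k] and [s] when no front vowel follows — gives [k].
Hence 'fire' is /matʃ/ underlyingly.

/matʃ/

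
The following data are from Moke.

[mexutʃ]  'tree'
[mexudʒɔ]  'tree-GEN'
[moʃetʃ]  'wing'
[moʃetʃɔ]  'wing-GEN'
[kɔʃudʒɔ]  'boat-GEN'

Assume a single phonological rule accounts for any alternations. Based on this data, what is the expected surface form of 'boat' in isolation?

[kɔʃutʃ]

The stem for 'tree' ends in [tʃ] in [mexutʃ] but [dʒ] in [mexudʒɔ].
But 'wing' keeps [tʃ] in both environments ([moʃetʃ], [moʃetʃɔ]), so there is no rule changing /tʃ/ to [dʒ] before the GEN suffix.
The underlying segment must be /dʒ/; voiced obstruents become voiceless word-finally, yielding [tʃ] there.
From [kɔʃudʒɔ] the stem 'boat' is /kɔʃudʒ/; word-finally this yields [kɔʃutʃ].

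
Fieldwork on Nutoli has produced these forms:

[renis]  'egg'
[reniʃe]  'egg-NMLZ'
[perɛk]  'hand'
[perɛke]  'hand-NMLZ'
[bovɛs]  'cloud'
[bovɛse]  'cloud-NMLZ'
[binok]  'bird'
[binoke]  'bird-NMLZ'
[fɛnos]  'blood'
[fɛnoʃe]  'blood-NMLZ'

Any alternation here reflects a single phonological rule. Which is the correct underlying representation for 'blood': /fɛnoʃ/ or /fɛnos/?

The root 'blood' surfaces as [fɛnos] and [fɛnoʃe], with a stem-final [s] ~ [ʃ] alternation.
But 'cloud' keeps [s] in both environments ([bovɛs], [bovɛse]), so there is no rule changing /s/ to [ʃ] before the NMLZ suffix.
The alternation reflects depalatalization: palato-alveolar /ʃ/ becomes [s] when no front vowel follows. /ʃ/ is underlying.

/fɛnoʃ/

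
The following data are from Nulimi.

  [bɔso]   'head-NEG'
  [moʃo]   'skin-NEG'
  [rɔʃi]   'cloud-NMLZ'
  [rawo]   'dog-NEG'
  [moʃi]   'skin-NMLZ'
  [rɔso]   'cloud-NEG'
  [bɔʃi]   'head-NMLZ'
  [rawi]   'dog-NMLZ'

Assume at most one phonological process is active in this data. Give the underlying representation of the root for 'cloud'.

/rɔs/

The root 'cloud' surfaces as [rɔʃi] and [rɔso], with a stem-final [ʃ] ~ [s] alternation.
Compare 'skin', with invariant [ʃ] in [moʃi] and [moʃo]: an analysis with underlying /ʃ/ and a rule producing [s] before the NEG suffix would wrongly predict alternation here too.
The underlying segment must be /s/; /s/ becomes palato-alveolar [ʃ] before a front vowel, yielding [ʃ] there.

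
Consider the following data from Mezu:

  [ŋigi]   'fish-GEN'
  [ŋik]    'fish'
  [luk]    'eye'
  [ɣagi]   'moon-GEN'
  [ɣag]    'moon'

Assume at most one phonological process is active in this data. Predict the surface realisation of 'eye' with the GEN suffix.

[lugi]

In [ŋigi] and [ŋik] the final segment of 'fish' alternates: [g] ~ [k].
But 'moon' keeps [g] in both environments ([ɣagi], [ɣag]), so there is no rule changing /g/ to [k] in isolation.
The underlying segment must be /k/; voiceless stops become voiced between vowels, yielding [g] there.
From [luk] the stem 'eye' is /luk/; between vowels this yields [lugi].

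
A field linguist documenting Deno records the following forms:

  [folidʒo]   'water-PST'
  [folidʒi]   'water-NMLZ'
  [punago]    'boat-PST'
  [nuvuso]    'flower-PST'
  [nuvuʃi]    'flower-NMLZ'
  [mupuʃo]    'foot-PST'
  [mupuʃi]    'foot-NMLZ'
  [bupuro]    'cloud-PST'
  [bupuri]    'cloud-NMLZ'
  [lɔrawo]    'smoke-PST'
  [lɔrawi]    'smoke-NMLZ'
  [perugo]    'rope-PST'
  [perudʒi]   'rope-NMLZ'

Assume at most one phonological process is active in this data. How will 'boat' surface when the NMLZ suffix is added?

[punadʒi]

In [perugo] and [perudʒi] the final segment of 'rope' alternates: [g] ~ [dʒ].
If /dʒ/ were underlying and a rule turned it into [g] before the PST suffix, 'water' would also alternate; but it has [dʒ] in both [folidʒo] and [folidʒi].
So /g/ is underlying, and a rule of palatalization before a front vowel — /g/ and /s/ become palato-alveolar [dʒ] and [ʃ] before a front vowel — gives [dʒ].
The one attested form of 'boat', [punago], shows underlying /punag/. Applying the same rule before a front vowel gives [punadʒi].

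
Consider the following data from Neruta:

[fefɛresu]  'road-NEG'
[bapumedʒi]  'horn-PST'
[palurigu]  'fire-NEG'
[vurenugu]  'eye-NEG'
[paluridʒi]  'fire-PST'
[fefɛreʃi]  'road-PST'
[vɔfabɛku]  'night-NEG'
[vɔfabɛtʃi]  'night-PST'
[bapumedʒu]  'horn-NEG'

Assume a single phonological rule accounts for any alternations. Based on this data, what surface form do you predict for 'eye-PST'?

In [paluridʒi] and [palurigu] the final segment of 'fire' alternates: [dʒ] ~ [g].
Compare 'horn', with invariant [dʒ] in [bapumedʒi] and [bapumedʒu]: an analysis with underlying /dʒ/ and a rule producing [g] before the NEG suffix would wrongly predict alternation here too.
So /g/ is underlying, and a rule of palatalization before a front vowel — /k/, /g/ and /s/ become palato-alveolar [tʃ], [dʒ] and [ʃ] before a front vowel — gives [dʒ].
The one attested form of 'eye', [vurenugu], shows underlying /vurenug/. Applying the same rule before a front vowel gives [vurenudʒi].

[vurenudʒi]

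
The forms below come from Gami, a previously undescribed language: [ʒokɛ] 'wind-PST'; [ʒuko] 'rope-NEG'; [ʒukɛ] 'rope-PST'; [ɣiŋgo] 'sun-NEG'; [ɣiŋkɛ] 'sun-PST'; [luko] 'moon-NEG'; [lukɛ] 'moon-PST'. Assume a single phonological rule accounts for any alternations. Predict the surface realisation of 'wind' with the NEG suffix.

The NEG suffix surfaces as [-go] and [-ko], depending on the final segment of the stem.
The PST suffix, which begins with [k], is invariant after every stem; so [k] is not altered by any rule here.
The NEG suffix is therefore /-go/ underlyingly, with post-vocalic devoicing: voiced stops become voiceless after a vowel.
After 'wind', which ends in a vowel, the suffix surfaces as [-ko], giving [ʒoko].

[ʒoko]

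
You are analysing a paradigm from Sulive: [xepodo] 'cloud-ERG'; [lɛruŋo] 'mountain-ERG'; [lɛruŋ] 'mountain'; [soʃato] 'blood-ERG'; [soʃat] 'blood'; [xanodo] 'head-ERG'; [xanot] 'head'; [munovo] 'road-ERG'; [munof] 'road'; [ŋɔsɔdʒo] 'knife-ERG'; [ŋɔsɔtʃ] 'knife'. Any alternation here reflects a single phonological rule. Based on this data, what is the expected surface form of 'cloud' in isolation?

In [xanodo] and [xanot] the final segment of 'head' alternates: [d] ~ [t].
The stem 'blood' ([soʃato], [soʃat]) shows [t] unchanged in both environments, so [t] cannot be basic with [d] derived before the ERG suffix.
The underlying segment must be /d/; voiced obstruents become voiceless word-finally, yielding [t] there.
The one attested form of 'cloud', [xepodo], shows underlying /xepod/. Applying the same rule word-finally gives [xepot].

[xepot]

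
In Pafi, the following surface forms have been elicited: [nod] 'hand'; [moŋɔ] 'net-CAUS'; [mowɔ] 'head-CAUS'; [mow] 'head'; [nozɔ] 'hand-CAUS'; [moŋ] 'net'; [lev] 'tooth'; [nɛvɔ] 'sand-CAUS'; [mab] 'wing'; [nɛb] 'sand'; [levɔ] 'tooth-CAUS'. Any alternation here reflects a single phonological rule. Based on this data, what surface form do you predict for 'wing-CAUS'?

[mavɔ]

'sand' shows [b] ~ [v] at the end of the stem ([nɛb] vs [nɛvɔ]).
But 'tooth' keeps [v] in both environments ([lev], [levɔ]), so there is no rule changing /v/ to [b] in isolation.
The underlying segment must be /b/; voiced stops become fricatives between vowels, yielding [v] there.
The one attested form of 'wing', [mab], shows underlying /mab/. Applying the same rule between vowels gives [mavɔ].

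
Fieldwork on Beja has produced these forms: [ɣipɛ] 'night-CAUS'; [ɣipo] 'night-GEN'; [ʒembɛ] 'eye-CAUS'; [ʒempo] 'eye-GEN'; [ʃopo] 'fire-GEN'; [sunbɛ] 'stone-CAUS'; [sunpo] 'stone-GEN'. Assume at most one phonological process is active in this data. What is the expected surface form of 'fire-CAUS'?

The CAUS morpheme has two allomorphs, [-bɛ] and [-pɛ].
By contrast the GEN suffix keeps its initial [p] throughout — that segment must be underlying.
So the underlying form is /-bɛ/, and voiced stops become voiceless after a vowel.
After 'fire', which ends in a vowel, the suffix surfaces as [-pɛ], giving [ʃopɛ].

[ʃopɛ]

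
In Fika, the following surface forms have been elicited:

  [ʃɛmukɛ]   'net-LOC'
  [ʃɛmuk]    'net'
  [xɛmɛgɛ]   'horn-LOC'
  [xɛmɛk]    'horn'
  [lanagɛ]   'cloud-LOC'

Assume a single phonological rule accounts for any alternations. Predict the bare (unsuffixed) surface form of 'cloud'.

[lanak]

The root 'horn' surfaces as [xɛmɛgɛ] and [xɛmɛk], with a stem-final [g] ~ [k] alternation.
But 'net' keeps [k] in both environments ([ʃɛmukɛ], [ʃɛmuk]), so there is no rule changing /k/ to [g] before the LOC suffix.
So /g/ is underlying, and a rule of word-final obstruent devoicing — voiced obstruents become voiceless word-finally — gives [k].
The one attested form of 'cloud', [lanagɛ], shows underlying /lanag/. Applying the same rule word-finally gives [lanak].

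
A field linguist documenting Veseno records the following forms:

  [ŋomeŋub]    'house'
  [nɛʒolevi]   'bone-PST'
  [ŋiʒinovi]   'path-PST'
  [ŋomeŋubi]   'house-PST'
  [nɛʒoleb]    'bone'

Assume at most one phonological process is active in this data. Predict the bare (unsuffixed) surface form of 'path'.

The root 'bone' surfaces as [nɛʒolevi] and [nɛʒoleb], with a stem-final [v] ~ [b] alternation.
If /b/ were underlying and a rule turned it into [v] before the PST suffix, 'house' would also alternate; but it has [b] in both [ŋomeŋubi] and [ŋomeŋub].
The underlying segment must be /v/; voiced fricatives become stops word-finally, yielding [b] there.
From [ŋiʒinovi] the stem 'path' is /ŋiʒinov/; word-finally this yields [ŋiʒinob].

[ŋiʒinob]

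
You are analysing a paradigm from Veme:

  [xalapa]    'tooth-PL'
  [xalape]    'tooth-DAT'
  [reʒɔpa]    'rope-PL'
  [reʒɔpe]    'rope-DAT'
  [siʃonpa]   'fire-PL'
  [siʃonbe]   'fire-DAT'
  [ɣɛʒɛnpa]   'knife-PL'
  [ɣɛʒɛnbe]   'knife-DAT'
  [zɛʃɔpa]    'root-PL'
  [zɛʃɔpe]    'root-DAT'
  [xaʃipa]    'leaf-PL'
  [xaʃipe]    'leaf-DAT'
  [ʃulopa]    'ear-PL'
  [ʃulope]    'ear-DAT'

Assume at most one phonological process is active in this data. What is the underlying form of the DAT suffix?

The DAT morpheme has two allomorphs, [-be] and [-pe].
By contrast the PL suffix keeps its initial [p] throughout — that segment must be underlying.
The DAT suffix is therefore /-be/ underlyingly, with post-vocalic devoicing: voiced stops become voiceless after a vowel.

/-be/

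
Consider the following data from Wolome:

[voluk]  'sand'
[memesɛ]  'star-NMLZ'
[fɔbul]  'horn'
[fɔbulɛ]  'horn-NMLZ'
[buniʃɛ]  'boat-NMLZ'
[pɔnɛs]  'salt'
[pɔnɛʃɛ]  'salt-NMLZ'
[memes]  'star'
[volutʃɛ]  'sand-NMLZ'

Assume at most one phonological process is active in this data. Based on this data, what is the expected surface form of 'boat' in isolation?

[bunis]

The stem for 'salt' ends in [ʃ] in [pɔnɛʃɛ] but [s] in [pɔnɛs].
But 'star' keeps [s] in both environments ([memesɛ], [memes]), so there is no rule changing /s/ to [ʃ] before the NMLZ suffix.
Therefore /ʃ/ is basic and [s] is derived by depalatalization (palato-alveolar /tʃ/ and /ʃ/ become [k] and [s] when no front vowel follows).
From [buniʃɛ] the stem 'boat' is /buniʃ/; when no front vowel follows this yields [bunis].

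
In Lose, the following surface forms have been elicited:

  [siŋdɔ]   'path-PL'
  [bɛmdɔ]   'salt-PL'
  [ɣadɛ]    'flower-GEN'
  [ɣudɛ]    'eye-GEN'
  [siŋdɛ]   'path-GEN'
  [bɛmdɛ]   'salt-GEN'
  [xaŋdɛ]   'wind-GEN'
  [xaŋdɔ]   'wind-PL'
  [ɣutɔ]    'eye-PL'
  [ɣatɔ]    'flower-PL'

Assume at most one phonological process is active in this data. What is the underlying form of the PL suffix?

The PL suffix surfaces as [-dɔ] and [-tɔ], depending on the final segment of the stem.
By contrast the GEN suffix keeps its initial [d] throughout — that segment must be underlying.
So the underlying form is /-tɔ/, and voiceless stops become voiced after a nasal.

/-tɔ/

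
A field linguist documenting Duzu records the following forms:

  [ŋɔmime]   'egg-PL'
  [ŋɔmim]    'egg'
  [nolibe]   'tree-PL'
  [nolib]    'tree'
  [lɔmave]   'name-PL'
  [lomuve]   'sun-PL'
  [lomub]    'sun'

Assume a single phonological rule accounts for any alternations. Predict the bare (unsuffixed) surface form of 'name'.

In [lomuve] and [lomub] the final segment of 'sun' alternates: [v] ~ [b].
But 'tree' keeps [b] in both environments ([nolibe], [nolib]), so there is no rule changing /b/ to [v] before the PL suffix.
Therefore /v/ is basic and [b] is derived by word-final hardening (voiced fricatives become stops word-finally).
From [lɔmave] the stem 'name' is /lɔmav/; word-finally this yields [lɔmab].

[lɔmab]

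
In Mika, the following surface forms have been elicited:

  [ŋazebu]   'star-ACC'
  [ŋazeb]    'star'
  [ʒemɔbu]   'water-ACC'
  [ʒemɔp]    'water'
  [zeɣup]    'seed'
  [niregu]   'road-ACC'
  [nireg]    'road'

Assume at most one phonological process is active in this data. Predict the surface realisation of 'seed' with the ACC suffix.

[zeɣubu]

In [ʒemɔbu] and [ʒemɔp] the final segment of 'water' alternates: [b] ~ [p].
Compare 'star', with invariant [b] in [ŋazebu] and [ŋazeb]: an analysis with underlying /b/ and a rule producing [p] in isolation would wrongly predict alternation here too.
So /p/ is underlying, and a rule of intervocalic voicing — voiceless stops become voiced between vowels — gives [b].
From [zeɣup] the stem 'seed' is /zeɣup/; between vowels this yields [zeɣubu].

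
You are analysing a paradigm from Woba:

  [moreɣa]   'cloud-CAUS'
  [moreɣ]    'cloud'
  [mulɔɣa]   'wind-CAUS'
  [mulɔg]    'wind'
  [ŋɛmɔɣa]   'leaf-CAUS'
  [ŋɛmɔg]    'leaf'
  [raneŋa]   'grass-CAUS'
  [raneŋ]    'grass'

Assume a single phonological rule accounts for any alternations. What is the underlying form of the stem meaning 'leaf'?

/ŋɛmɔg/

The root 'leaf' surfaces as [ŋɛmɔɣa] and [ŋɛmɔg], with a stem-final [ɣ] ~ [g] alternation.
If /ɣ/ were underlying and a rule turned it into [g] in isolation, 'cloud' would also alternate; but it has [ɣ] in both [moreɣa] and [moreɣ].
The alternation reflects intervocalic spirantization: voiced stops become fricatives between vowels. /g/ is underlying.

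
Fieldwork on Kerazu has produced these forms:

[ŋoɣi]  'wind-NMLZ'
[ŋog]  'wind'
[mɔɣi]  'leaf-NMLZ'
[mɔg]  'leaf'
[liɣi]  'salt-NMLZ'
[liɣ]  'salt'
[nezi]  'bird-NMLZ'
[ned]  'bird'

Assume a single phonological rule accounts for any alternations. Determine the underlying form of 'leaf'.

/mɔg/

'leaf' shows [ɣ] ~ [g] at the end of the stem ([mɔɣi] vs [mɔg]).
If /ɣ/ were underlying and a rule turned it into [g] in isolation, 'salt' would also alternate; but it has [ɣ] in both [liɣi] and [liɣ].
So /g/ is underlying, and a rule of intervocalic spirantization — voiced stops become fricatives between vowels — gives [ɣ].
The underlying form of 'leaf' is therefore /mɔg/.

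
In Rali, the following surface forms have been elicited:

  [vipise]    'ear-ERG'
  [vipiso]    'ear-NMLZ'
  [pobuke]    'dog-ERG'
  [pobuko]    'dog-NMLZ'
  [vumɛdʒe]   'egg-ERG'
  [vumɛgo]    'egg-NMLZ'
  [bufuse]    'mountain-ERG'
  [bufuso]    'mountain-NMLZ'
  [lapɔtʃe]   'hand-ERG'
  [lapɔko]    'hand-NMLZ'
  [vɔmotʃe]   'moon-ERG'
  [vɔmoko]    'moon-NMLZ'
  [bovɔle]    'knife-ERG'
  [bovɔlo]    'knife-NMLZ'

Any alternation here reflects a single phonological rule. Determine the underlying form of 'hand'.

/lapɔtʃ/

The stem for 'hand' ends in [tʃ] in [lapɔtʃe] but [k] in [lapɔko].
If /k/ were underlying and a rule turned it into [tʃ] before the ERG suffix, 'dog' would also alternate; but it has [k] in both [pobuke] and [pobuko].
The underlying segment must be /tʃ/; palato-alveolar /tʃ/ and /dʒ/ become [k] and [g] when no front vowel follows, yielding [k] there.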